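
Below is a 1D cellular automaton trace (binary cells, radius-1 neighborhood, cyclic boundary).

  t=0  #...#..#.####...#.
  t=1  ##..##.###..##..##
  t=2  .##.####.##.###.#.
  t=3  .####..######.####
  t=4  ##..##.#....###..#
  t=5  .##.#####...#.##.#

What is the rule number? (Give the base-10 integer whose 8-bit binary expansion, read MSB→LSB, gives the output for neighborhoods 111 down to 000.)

124

  ### -> .   bit 7 = 0  t=0,i=10
  ##. -> #   bit 6 = 1  t=0,i=12
  #.# -> #   bit 5 = 1  t=0,i=8
  #.. -> #   bit 4 = 1  t=0,i=1
  .## -> #   bit 3 = 1  t=0,i=9
  .#. -> #   bit 2 = 1  t=0,i=0
  ..# -> .   bit 1 = 0  t=0,i=3
  ... -> .   bit 0 = 0  t=0,i=2
  bits 01111100 = 124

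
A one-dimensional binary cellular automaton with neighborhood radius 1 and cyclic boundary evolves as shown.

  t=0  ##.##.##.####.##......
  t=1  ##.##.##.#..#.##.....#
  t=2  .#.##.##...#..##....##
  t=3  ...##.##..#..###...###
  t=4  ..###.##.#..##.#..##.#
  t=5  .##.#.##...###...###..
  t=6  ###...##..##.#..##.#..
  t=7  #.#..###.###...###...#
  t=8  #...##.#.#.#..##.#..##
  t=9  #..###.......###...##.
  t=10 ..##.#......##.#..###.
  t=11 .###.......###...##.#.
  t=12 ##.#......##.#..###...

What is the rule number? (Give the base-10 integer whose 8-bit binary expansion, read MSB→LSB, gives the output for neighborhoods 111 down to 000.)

  nb ###: next=.  (t=0,i=10, bit7=0)
  nb ##.: next=#  (t=0,i=1, bit6=1)
  nb #.#: next=.  (t=0,i=2, bit5=0)
  nb #..: next=.  (t=0,i=16, bit4=0)
  nb .##: next=#  (t=0,i=0, bit3=1)
  nb .#.: next=.  (t=1,i=9, bit2=0)
  nb ..#: next=#  (t=0,i=21, bit1=1)
  nb ...: next=.  (t=0,i=17, bit0=0)
  bits 01001010 = 74

74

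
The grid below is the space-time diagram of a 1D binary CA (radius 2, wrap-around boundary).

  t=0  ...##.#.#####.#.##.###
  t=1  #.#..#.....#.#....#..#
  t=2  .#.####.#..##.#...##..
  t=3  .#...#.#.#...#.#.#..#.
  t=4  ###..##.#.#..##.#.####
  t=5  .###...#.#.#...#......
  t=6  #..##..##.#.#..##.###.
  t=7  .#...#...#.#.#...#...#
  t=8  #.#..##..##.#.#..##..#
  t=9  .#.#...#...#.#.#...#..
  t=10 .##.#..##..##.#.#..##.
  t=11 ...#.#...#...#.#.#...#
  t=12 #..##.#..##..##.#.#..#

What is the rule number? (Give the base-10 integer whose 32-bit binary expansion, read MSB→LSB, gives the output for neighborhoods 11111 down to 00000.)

  #####|.  b31=0 t=0,i=10
  ####.|#  b30=1 t=0,i=11
  ###.#|.  b29=0 t=0,i=12
  ###..|#  b28=1 t=0,i=21
  ##.##|#  b27=1 t=0,i=18
  ##.#.|#  b26=1 t=0,i=5
  ##..#|#  b25=1 t=4,i=3
  ##...|#  b24=1 t=0,i=0
  #.###|.  b23=0 t=0,i=8
  #.##.|.  b22=0 t=0,i=16
  #.#.#|.  b21=0 t=0,i=6
  #.#..|.  b20=0 t=1,i=2
  #..##|.  b19=0 t=1,i=20
  #..#.|#  b18=1 t=1,i=4
  #...#|.  b17=0 t=0,i=1
  #....|.  b16=0 t=1,i=7
  .####|.  b15=0 t=0,i=9
  .###.|.  b14=0 t=0,i=20
  .##.#|.  b13=0 t=0,i=4
  .##..|.  b12=0 t=2,i=19
  .#.##|.  b11=0 t=0,i=7
  .#.#.|#  b10=1 t=1,i=12
  .#..#|#  b9=1 t=1,i=3
  .#...|#  b8=1 t=1,i=6
  ..###|.  b7=0 t=5,i=1
  ..##.|.  b6=0 t=0,i=3
  ..#.#|#  b5=1 t=1,i=11
  ..#..|#  b4=1 t=1,i=5
  ...##|#  b3=1 t=0,i=2
  ...#.|.  b2=0 t=1,i=10
  ....#|.  b1=0 t=1,i=9
  .....|#  b0=1 t=1,i=8
  bits 01011111000001000000011100111001 = 1594099513

1594099513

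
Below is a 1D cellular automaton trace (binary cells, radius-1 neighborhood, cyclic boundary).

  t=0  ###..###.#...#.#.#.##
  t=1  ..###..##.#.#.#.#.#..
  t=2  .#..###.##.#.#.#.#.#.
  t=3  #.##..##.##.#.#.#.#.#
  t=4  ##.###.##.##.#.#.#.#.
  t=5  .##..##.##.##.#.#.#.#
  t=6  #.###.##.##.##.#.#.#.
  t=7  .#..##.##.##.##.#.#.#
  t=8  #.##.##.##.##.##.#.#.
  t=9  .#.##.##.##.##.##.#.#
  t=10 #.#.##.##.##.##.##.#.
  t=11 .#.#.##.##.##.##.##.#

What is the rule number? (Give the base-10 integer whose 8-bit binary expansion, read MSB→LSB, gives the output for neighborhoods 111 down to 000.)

  ### -> .   bit 7 = 0  t=0,i=0
  ##. -> #   bit 6 = 1  t=0,i=2
  #.# -> #   bit 5 = 1  t=0,i=8
  #.. -> #   bit 4 = 1  t=0,i=3
  .## -> .   bit 3 = 0  t=0,i=5
  .#. -> .   bit 2 = 0  t=0,i=9
  ..# -> #   bit 1 = 1  t=0,i=4
  ... -> .   bit 0 = 0  t=0,i=11
  bits 01110010 = 114

114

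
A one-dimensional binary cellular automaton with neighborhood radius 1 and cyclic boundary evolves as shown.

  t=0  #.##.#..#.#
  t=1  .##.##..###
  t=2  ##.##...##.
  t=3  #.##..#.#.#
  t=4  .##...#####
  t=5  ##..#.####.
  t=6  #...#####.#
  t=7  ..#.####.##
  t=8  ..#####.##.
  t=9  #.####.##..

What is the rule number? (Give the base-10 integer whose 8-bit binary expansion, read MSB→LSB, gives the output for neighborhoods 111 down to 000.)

  ### -> #   bit 7 = 1  t=1,i=9
  ##. -> .   bit 6 = 0  t=0,i=0
  #.# -> #   bit 5 = 1  t=0,i=1
  #.. -> .   bit 4 = 0  t=0,i=6
  .## -> #   bit 3 = 1  t=0,i=2
  .#. -> #   bit 2 = 1  t=0,i=5
  ..# -> .   bit 1 = 0  t=0,i=7
  ... -> #   bit 0 = 1  t=2,i=6
  bits 10101101 = 173

173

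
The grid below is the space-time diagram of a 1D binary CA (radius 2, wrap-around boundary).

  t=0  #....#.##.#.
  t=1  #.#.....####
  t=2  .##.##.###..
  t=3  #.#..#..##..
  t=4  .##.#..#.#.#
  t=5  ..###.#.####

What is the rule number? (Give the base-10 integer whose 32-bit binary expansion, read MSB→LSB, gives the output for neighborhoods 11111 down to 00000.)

339604617

  ##### -> .   bit 31 = 0  t=1,i=10
  ####. -> .   bit 30 = 0  t=1,i=11
  ###.# -> .   bit 29 = 0  t=1,i=0
  ###.. -> #   bit 28 = 1  t=2,i=9
  ##.## -> .   bit 27 = 0  t=2,i=3
  ##.#. -> #   bit 26 = 1  t=0,i=9
  ##..# -> .   bit 25 = 0  t=3,i=10
  ##... -> .   bit 24 = 0  t=2,i=10
  #.### -> .   bit 23 = 0  t=2,i=7
  #.##. -> .   bit 22 = 0  t=0,i=7
  #.#.# -> #   bit 21 = 1  t=0,i=10
  #.#.. -> #   bit 20 = 1  t=0,i=0
  #..## -> #   bit 19 = 1  t=3,i=7
  #..#. -> #   bit 18 = 1  t=3,i=4
  #...# -> .   bit 17 = 0  t=2,i=11
  #.... -> #   bit 16 = 1  t=0,i=2
  .#### -> #   bit 15 = 1  t=1,i=9
  .###. -> #   bit 14 = 1  t=2,i=8
  .##.# -> #   bit 13 = 1  t=0,i=8
  .##.. -> #   bit 12 = 1  t=3,i=9
  .#.## -> .   bit 11 = 0  t=0,i=6
  .#.#. -> #   bit 10 = 1  t=0,i=11
  .#..# -> .   bit 9 = 0  t=3,i=3
  .#... -> .   bit 8 = 0  t=0,i=1
  ..### -> #   bit 7 = 1  t=1,i=8
  ..##. -> .   bit 6 = 0  t=2,i=1
  ..#.# -> .   bit 5 = 0  t=0,i=5
  ..#.. -> .   bit 4 = 0  t=3,i=5
  ...## -> #   bit 3 = 1  t=1,i=7
  ...#. -> .   bit 2 = 0  t=0,i=4
  ....# -> .   bit 1 = 0  t=0,i=3
  ..... -> #   bit 0 = 1  t=1,i=5
  bits 00010100001111011111010010001001 = 339604617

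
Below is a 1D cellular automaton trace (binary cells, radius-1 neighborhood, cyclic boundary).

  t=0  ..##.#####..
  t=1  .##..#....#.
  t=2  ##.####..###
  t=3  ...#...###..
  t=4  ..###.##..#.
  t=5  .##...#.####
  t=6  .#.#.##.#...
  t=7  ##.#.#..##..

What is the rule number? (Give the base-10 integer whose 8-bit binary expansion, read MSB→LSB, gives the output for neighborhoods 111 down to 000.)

  [7] ### => .  t=0,i=6
  [6] ##. => .  t=0,i=3
  [5] #.# => .  t=0,i=4
  [4] #.. => #  t=0,i=10
  [3] .## => #  t=0,i=2
  [2] .#. => #  t=1,i=5
  [1] ..# => #  t=0,i=1
  [0] ... => .  t=0,i=0
  bits 00011110 = 30

30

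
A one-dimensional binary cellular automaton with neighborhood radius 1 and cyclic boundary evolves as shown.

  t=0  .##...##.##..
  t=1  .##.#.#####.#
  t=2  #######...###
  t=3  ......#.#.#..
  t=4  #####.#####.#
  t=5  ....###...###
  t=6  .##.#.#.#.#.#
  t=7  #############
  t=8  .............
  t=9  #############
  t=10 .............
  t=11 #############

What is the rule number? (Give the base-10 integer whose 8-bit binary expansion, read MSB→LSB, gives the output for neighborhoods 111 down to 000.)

  ### -> .   bit 7 = 0  t=1,i=7
  ##. -> #   bit 6 = 1  t=0,i=2
  #.# -> #   bit 5 = 1  t=0,i=8
  #.. -> .   bit 4 = 0  t=0,i=3
  .## -> #   bit 3 = 1  t=0,i=1
  .#. -> #   bit 2 = 1  t=1,i=4
  ..# -> .   bit 1 = 0  t=0,i=0
  ... -> #   bit 0 = 1  t=0,i=4
  bits 01101101 = 109

109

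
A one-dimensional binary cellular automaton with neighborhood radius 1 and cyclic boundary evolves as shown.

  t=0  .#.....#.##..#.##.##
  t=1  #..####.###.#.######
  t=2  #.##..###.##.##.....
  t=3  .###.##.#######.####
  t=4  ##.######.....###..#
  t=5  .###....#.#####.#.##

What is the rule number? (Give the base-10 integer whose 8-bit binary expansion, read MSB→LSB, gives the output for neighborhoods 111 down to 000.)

  ###|.  b7=0 t=1,i=4
  ##.|#  b6=1 t=0,i=10
  #.#|#  b5=1 t=0,i=0
  #..|.  b4=0 t=0,i=2
  .##|#  b3=1 t=0,i=9
  .#.|.  b2=0 t=0,i=1
  ..#|#  b1=1 t=0,i=6
  ...|#  b0=1 t=0,i=3
  bits 01101011 = 107

107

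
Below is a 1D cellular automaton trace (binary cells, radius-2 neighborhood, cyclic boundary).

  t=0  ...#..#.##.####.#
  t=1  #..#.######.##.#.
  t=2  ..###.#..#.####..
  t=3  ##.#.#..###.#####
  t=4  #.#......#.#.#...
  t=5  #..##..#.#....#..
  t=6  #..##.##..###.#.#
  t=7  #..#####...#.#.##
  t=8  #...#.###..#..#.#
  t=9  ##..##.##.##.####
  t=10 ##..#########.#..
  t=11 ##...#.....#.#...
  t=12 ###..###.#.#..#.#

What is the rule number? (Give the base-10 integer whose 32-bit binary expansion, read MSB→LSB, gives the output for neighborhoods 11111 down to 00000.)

1564866938

  [31] ##### => .  t=1,i=7
  [30] ####. => #  t=0,i=13
  [29] ###.# => .  t=0,i=14
  [28] ###.. => #  t=2,i=14
  [27] ##.## => #  t=0,i=10
  [26] ##.#. => #  t=0,i=15
  [25] ##..# => .  t=5,i=5
  [24] ##... => #  t=2,i=15
  [23] #.### => .  t=0,i=11
  [22] #.##. => #  t=0,i=8
  [21] #.#.# => .  t=1,i=15
  [20] #.#.. => .  t=0,i=16
  [19] #..## => .  t=3,i=7
  [18] #..#. => #  t=0,i=5
  [17] #...# => .  t=0,i=1
  [16] #.... => #  t=2,i=16
  [15] .#### => #  t=0,i=12
  [14] .###. => #  t=2,i=3
  [13] .##.# => #  t=0,i=9
  [12] .##.. => #  t=5,i=4
  [11] .#.## => #  t=0,i=7
  [10] .#.#. => .  t=1,i=16
  [9] .#..# => .  t=0,i=4
  [8] .#... => #  t=0,i=0
  [7] ..### => .  t=2,i=2
  [6] ..##. => #  t=5,i=3
  [5] ..#.# => #  t=0,i=6
  [4] ..#.. => #  t=0,i=3
  [3] ...## => #  t=2,i=1
  [2] ...#. => .  t=0,i=2
  [1] ....# => #  t=2,i=0
  [0] ..... => .  t=4,i=5
  bits 01011101010001011111100101111010 = 1564866938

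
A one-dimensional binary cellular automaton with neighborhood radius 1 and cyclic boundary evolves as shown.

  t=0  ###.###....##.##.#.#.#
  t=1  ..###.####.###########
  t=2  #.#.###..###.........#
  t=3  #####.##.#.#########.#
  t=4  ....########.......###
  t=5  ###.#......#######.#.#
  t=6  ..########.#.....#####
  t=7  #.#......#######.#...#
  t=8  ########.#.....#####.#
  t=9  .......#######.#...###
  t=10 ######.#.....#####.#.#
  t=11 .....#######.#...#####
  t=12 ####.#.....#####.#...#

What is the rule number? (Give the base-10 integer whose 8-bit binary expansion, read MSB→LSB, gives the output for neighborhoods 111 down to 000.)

  nb ###: next=.  (t=0,i=0, bit7=0)
  nb ##.: next=#  (t=0,i=2, bit6=1)
  nb #.#: next=#  (t=0,i=3, bit5=1)
  nb #..: next=#  (t=0,i=7, bit4=1)
  nb .##: next=#  (t=0,i=4, bit3=1)
  nb .#.: next=#  (t=0,i=17, bit2=1)
  nb ..#: next=.  (t=0,i=10, bit1=0)
  nb ...: next=#  (t=0,i=8, bit0=1)
  bits 01111101 = 125

125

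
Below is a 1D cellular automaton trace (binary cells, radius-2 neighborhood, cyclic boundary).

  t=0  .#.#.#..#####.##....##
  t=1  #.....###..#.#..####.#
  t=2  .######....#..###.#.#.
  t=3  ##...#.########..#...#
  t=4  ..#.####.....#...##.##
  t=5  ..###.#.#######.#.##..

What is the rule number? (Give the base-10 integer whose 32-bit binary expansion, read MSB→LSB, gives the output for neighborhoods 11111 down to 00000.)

1300835263

  nb #####: next=.  (t=0,i=10, bit31=0)
  nb ####.: next=#  (t=0,i=11, bit30=1)
  nb ###.#: next=.  (t=0,i=12, bit29=0)
  nb ###..: next=.  (t=1,i=8, bit28=0)
  nb ##.##: next=#  (t=0,i=13, bit27=1)
  nb ##.#.: next=#  (t=0,i=0, bit26=1)
  nb ##..#: next=.  (t=1,i=9, bit25=0)
  nb ##...: next=#  (t=0,i=16, bit24=1)
  nb #.###: next=#  (t=3,i=7, bit23=1)
  nb #.##.: next=.  (t=0,i=14, bit22=0)
  nb #.#.#: next=.  (t=0,i=1, bit21=0)
  nb #.#..: next=.  (t=0,i=5, bit20=0)
  nb #..##: next=#  (t=0,i=7, bit19=1)
  nb #..#.: next=.  (t=1,i=10, bit18=0)
  nb #...#: next=.  (t=3,i=3, bit17=0)
  nb #....: next=#  (t=0,i=17, bit16=1)
  nb .####: next=.  (t=0,i=9, bit15=0)
  nb .###.: next=.  (t=1,i=7, bit14=0)
  nb .##.#: next=#  (t=0,i=21, bit13=1)
  nb .##..: next=.  (t=0,i=15, bit12=0)
  nb .#.##: next=#  (t=3,i=6, bit11=1)
  nb .#.#.: next=.  (t=0,i=2, bit10=0)
  nb .#..#: next=#  (t=0,i=6, bit9=1)
  nb .#...: next=#  (t=3,i=18, bit8=1)
  nb ..###: next=#  (t=0,i=8, bit7=1)
  nb ..##.: next=.  (t=0,i=20, bit6=0)
  nb ..#.#: next=#  (t=1,i=11, bit5=1)
  nb ..#..: next=#  (t=2,i=11, bit4=1)
  nb ...##: next=#  (t=0,i=19, bit3=1)
  nb ...#.: next=#  (t=2,i=10, bit2=1)
  nb ....#: next=#  (t=0,i=18, bit1=1)
  nb .....: next=#  (t=1,i=3, bit0=1)
  bits 01001101100010010010101110111111 = 1300835263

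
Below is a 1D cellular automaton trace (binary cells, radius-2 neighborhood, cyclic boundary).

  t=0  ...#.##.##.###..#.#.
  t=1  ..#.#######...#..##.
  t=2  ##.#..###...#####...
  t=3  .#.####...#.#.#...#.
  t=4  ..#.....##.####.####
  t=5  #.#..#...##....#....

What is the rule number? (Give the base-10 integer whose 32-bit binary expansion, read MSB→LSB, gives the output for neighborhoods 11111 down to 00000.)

  nb #####: next=#  (t=1,i=6, bit31=1)
  nb ####.: next=.  (t=1,i=9, bit30=0)
  nb ###.#: next=.  (t=4,i=14, bit29=0)
  nb ###..: next=.  (t=0,i=13, bit28=0)
  nb ##.##: next=#  (t=0,i=7, bit27=1)
  nb ##.#.: next=.  (t=2,i=2, bit26=0)
  nb ##..#: next=#  (t=0,i=14, bit25=1)
  nb ##...: next=.  (t=1,i=11, bit24=0)
  nb #.###: next=.  (t=0,i=11, bit23=0)
  nb #.##.: next=#  (t=0,i=5, bit22=1)
  nb #.#.#: next=#  (t=3,i=12, bit21=1)
  nb #.#..: next=#  (t=0,i=18, bit20=1)
  nb #..##: next=#  (t=1,i=16, bit19=1)
  nb #..#.: next=.  (t=0,i=15, bit18=0)
  nb #...#: next=#  (t=1,i=0, bit17=1)
  nb #....: next=.  (t=0,i=0, bit16=0)
  nb .####: next=.  (t=1,i=5, bit15=0)
  nb .###.: next=.  (t=0,i=12, bit14=0)
  nb .##.#: next=#  (t=0,i=6, bit13=1)
  nb .##..: next=.  (t=1,i=18, bit12=0)
  nb .#.##: next=#  (t=0,i=4, bit11=1)
  nb .#.#.: next=#  (t=0,i=17, bit10=1)
  nb .#..#: next=#  (t=1,i=15, bit9=1)
  nb .#...: next=.  (t=0,i=19, bit8=0)
  nb ..###: next=#  (t=2,i=6, bit7=1)
  nb ..##.: next=.  (t=1,i=17, bit6=0)
  nb ..#.#: next=.  (t=0,i=3, bit5=0)
  nb ..#..: next=#  (t=1,i=14, bit4=1)
  nb ...##: next=.  (t=2,i=11, bit3=0)
  nb ...#.: next=#  (t=0,i=2, bit2=1)
  nb ....#: next=.  (t=0,i=1, bit1=0)
  nb .....: next=#  (t=4,i=5, bit0=1)
  bits 10001010011110100010111010010101 = 2323263125

2323263125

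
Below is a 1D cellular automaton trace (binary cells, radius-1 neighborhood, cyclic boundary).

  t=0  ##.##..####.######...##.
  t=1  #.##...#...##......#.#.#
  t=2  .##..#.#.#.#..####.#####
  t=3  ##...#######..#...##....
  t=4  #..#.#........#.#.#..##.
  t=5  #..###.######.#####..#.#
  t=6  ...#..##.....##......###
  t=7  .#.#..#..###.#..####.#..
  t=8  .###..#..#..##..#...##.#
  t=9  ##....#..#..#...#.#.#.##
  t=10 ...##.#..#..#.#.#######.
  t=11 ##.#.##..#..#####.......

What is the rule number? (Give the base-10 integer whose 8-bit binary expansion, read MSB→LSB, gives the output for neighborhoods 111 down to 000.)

45

  ###|.  b7=0 t=0,i=8
  ##.|.  b6=0 t=0,i=1
  #.#|#  b5=1 t=0,i=2
  #..|.  b4=0 t=0,i=5
  .##|#  b3=1 t=0,i=0
  .#.|#  b2=1 t=1,i=7
  ..#|.  b1=0 t=0,i=6
  ...|#  b0=1 t=0,i=19
  bits 00101101 = 45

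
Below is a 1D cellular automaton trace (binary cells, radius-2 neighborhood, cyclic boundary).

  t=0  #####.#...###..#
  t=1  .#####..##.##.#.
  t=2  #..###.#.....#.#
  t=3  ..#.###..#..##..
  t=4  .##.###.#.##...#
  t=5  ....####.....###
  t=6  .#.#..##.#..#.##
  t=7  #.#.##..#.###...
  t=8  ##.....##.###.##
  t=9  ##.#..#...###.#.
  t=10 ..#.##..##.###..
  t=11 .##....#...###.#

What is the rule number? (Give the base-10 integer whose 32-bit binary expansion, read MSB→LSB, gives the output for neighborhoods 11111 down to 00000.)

  [31] ##### => #  t=0,i=1
  [30] ####. => #  t=0,i=3
  [29] ###.# => #  t=0,i=4
  [28] ###.. => #  t=0,i=12
  [27] ##.## => .  t=1,i=10
  [26] ##.#. => #  t=0,i=5
  [25] ##..# => .  t=0,i=13
  [24] ##... => .  t=3,i=14
  [23] #.### => #  t=3,i=4
  [22] #.##. => .  t=1,i=11
  [21] #.#.# => .  t=4,i=8
  [20] #.#.. => .  t=0,i=6
  [19] #..## => #  t=0,i=14
  [18] #..#. => #  t=3,i=8
  [17] #...# => #  t=0,i=8
  [16] #.... => #  t=2,i=9
  [15] .#### => .  t=0,i=0
  [14] .###. => #  t=0,i=11
  [13] .##.# => .  t=1,i=9
  [12] .##.. => .  t=2,i=0
  [11] .#.## => .  t=2,i=14
  [10] .#.#. => #  t=6,i=2
  [9] .#..# => #  t=1,i=15
  [8] .#... => .  t=0,i=7
  [7] ..### => .  t=0,i=10
  [6] ..##. => .  t=1,i=8
  [5] ..#.# => #  t=2,i=13
  [4] ..#.. => .  t=3,i=9
  [3] ...## => #  t=0,i=9
  [2] ...#. => #  t=2,i=12
  [1] ....# => .  t=2,i=11
  [0] ..... => .  t=2,i=10
  bits 11110100100011110100011000101100 = 4103030316

4103030316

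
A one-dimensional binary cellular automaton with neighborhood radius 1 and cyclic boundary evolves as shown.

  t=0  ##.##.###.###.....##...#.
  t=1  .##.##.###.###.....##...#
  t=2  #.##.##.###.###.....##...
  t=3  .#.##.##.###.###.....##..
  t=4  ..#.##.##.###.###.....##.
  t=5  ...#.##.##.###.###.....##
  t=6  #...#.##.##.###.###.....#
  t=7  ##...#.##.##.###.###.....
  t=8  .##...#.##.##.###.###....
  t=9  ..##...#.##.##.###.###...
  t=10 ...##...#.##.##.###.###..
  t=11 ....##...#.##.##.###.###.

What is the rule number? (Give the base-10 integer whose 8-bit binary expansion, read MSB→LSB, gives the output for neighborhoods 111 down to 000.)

240

  ### -> #   bit 7 = 1  t=0,i=7
  ##. -> #   bit 6 = 1  t=0,i=1
  #.# -> #   bit 5 = 1  t=0,i=2
  #.. -> #   bit 4 = 1  t=0,i=13
  .## -> .   bit 3 = 0  t=0,i=0
  .#. -> .   bit 2 = 0  t=0,i=23
  ..# -> .   bit 1 = 0  t=0,i=17
  ... -> .   bit 0 = 0  t=0,i=14
  bits 11110000 = 240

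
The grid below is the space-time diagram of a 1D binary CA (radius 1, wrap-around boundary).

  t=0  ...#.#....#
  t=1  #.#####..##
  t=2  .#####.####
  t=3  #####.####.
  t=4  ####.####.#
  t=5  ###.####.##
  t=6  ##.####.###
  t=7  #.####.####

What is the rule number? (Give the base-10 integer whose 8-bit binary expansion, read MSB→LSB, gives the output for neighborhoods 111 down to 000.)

  ### -> #   bit 7 = 1  t=1,i=3
  ##. -> .   bit 6 = 0  t=1,i=0
  #.# -> #   bit 5 = 1  t=0,i=4
  #.. -> #   bit 4 = 1  t=0,i=0
  .## -> #   bit 3 = 1  t=1,i=2
  .#. -> #   bit 2 = 1  t=0,i=3
  ..# -> #   bit 1 = 1  t=0,i=2
  ... -> .   bit 0 = 0  t=0,i=1
  bits 10111110 = 190

190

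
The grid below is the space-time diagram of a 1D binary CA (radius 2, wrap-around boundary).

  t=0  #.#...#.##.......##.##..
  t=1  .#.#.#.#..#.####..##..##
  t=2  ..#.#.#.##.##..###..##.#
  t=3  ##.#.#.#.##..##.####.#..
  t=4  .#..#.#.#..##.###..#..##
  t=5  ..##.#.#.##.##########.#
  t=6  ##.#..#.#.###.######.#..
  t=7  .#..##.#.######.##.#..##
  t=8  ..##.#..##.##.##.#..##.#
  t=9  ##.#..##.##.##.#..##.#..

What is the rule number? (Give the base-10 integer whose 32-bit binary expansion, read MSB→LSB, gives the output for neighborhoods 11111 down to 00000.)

  nb #####: next=#  (t=5,i=14, bit31=1)
  nb ####.: next=.  (t=1,i=14, bit30=0)
  nb ###.#: next=#  (t=3,i=19, bit29=1)
  nb ###..: next=#  (t=1,i=15, bit28=1)
  nb ##.##: next=#  (t=0,i=19, bit27=1)
  nb ##.#.: next=.  (t=1,i=0, bit26=0)
  nb ##..#: next=#  (t=0,i=22, bit25=1)
  nb ##...: next=#  (t=0,i=10, bit24=1)
  nb #.###: next=#  (t=1,i=12, bit23=1)
  nb #.##.: next=.  (t=0,i=8, bit22=0)
  nb #.#.#: next=.  (t=1,i=1, bit21=0)
  nb #.#..: next=.  (t=0,i=2, bit20=0)
  nb #..##: next=#  (t=1,i=17, bit19=1)
  nb #..#.: next=#  (t=0,i=23, bit18=1)
  nb #...#: next=.  (t=0,i=4, bit17=0)
  nb #....: next=.  (t=0,i=11, bit16=0)
  nb .####: next=.  (t=1,i=13, bit15=0)
  nb .###.: next=#  (t=2,i=16, bit14=1)
  nb .##.#: next=#  (t=0,i=18, bit13=1)
  nb .##..: next=.  (t=0,i=9, bit12=0)
  nb .#.##: next=#  (t=0,i=7, bit11=1)
  nb .#.#.: next=#  (t=0,i=1, bit10=1)
  nb .#..#: next=#  (t=1,i=8, bit9=1)
  nb .#...: next=#  (t=0,i=3, bit8=1)
  nb ..###: next=.  (t=2,i=15, bit7=0)
  nb ..##.: next=.  (t=0,i=17, bit6=0)
  nb ..#.#: next=.  (t=0,i=0, bit5=0)
  nb ..#..: next=#  (t=4,i=19, bit4=1)
  nb ...##: next=.  (t=0,i=16, bit3=0)
  nb ...#.: next=#  (t=0,i=5, bit2=1)
  nb ....#: next=#  (t=0,i=15, bit1=1)
  nb .....: next=#  (t=0,i=12, bit0=1)
  bits 10111011100011000110111100010111 = 3146542871

3146542871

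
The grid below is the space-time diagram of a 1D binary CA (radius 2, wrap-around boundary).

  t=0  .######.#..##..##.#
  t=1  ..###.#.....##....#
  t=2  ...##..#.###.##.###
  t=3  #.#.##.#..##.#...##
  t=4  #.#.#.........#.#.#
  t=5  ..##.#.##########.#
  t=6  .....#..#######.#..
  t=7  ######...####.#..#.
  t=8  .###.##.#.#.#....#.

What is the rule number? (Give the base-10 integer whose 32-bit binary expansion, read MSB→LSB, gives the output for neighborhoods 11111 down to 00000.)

  #####|#  b31=1 t=0,i=3
  ####.|.  b30=0 t=0,i=5
  ###.#|#  b29=1 t=0,i=6
  ###..|#  b28=1 t=2,i=18
  ##.##|.  b27=0 t=2,i=12
  ##.#.|.  b26=0 t=0,i=7
  ##..#|#  b25=1 t=0,i=13
  ##...|#  b24=1 t=1,i=14
  #.###|.  b23=0 t=0,i=1
  #.##.|#  b22=1 t=2,i=13
  #.#.#|#  b21=1 t=0,i=18
  #.#..|.  b20=0 t=0,i=8
  #..##|.  b19=0 t=0,i=10
  #..#.|.  b18=0 t=2,i=6
  #...#|.  b17=0 t=2,i=1
  #....|.  b16=0 t=1,i=8
  .####|#  b15=1 t=0,i=2
  .###.|#  b14=1 t=1,i=3
  .##.#|.  b13=0 t=0,i=16
  .##..|#  b12=1 t=0,i=12
  .#.##|.  b11=0 t=0,i=0
  .#.#.|#  b10=1 t=4,i=3
  .#..#|.  b9=0 t=0,i=9
  .#...|#  b8=1 t=1,i=7
  ..###|.  b7=0 t=1,i=2
  ..##.|.  b6=0 t=0,i=11
  ..#.#|#  b5=1 t=2,i=7
  ..#..|#  b4=1 t=1,i=18
  ...##|#  b3=1 t=1,i=11
  ...#.|#  b2=1 t=1,i=17
  ....#|#  b1=1 t=1,i=10
  .....|#  b0=1 t=1,i=9
  bits 10110011011000001101010100111111 = 3009467711

3009467711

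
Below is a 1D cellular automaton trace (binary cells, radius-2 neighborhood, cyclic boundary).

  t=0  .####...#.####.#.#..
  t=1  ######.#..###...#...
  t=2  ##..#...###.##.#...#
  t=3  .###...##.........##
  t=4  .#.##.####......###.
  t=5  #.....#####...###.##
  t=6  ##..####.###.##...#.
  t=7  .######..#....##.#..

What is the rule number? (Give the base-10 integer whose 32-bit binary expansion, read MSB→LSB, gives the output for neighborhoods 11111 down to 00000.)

1401722574

  nb #####: next=.  (t=1,i=2, bit31=0)
  nb ####.: next=#  (t=0,i=3, bit30=1)
  nb ###.#: next=.  (t=0,i=13, bit29=0)
  nb ###..: next=#  (t=0,i=4, bit28=1)
  nb ##.##: next=.  (t=2,i=11, bit27=0)
  nb ##.#.: next=.  (t=0,i=14, bit26=0)
  nb ##..#: next=#  (t=2,i=2, bit25=1)
  nb ##...: next=#  (t=0,i=5, bit24=1)
  nb #.###: next=#  (t=0,i=10, bit23=1)
  nb #.##.: next=.  (t=2,i=12, bit22=0)
  nb #.#.#: next=.  (t=0,i=15, bit21=0)
  nb #.#..: next=.  (t=0,i=17, bit20=0)
  nb #..##: next=#  (t=1,i=9, bit19=1)
  nb #..#.: next=#  (t=2,i=3, bit18=1)
  nb #...#: next=.  (t=0,i=6, bit17=0)
  nb #....: next=.  (t=3,i=10, bit16=0)
  nb .####: next=#  (t=0,i=2, bit15=1)
  nb .###.: next=.  (t=1,i=11, bit14=0)
  nb .##.#: next=.  (t=2,i=13, bit13=0)
  nb .##..: next=#  (t=3,i=8, bit12=1)
  nb .#.##: next=.  (t=0,i=9, bit11=0)
  nb .#.#.: next=#  (t=0,i=16, bit10=1)
  nb .#..#: next=#  (t=1,i=8, bit9=1)
  nb .#...: next=.  (t=0,i=18, bit8=0)
  nb ..###: next=#  (t=0,i=1, bit7=1)
  nb ..##.: next=#  (t=3,i=7, bit6=1)
  nb ..#.#: next=.  (t=0,i=8, bit5=0)
  nb ..#..: next=.  (t=1,i=16, bit4=0)
  nb ...##: next=#  (t=0,i=0, bit3=1)
  nb ...#.: next=#  (t=0,i=7, bit2=1)
  nb ....#: next=#  (t=3,i=16, bit1=1)
  nb .....: next=.  (t=3,i=11, bit0=0)
  bits 01010011100011001001011011001110 = 1401722574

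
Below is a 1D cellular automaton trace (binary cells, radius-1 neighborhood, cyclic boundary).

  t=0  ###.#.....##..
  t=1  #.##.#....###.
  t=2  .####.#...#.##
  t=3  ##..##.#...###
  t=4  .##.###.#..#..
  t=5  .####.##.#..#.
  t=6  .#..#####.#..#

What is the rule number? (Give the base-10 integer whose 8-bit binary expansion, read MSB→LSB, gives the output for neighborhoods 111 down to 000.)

  ###|.  b7=0 t=0,i=1
  ##.|#  b6=1 t=0,i=2
  #.#|#  b5=1 t=0,i=3
  #..|#  b4=1 t=0,i=5
  .##|#  b3=1 t=0,i=0
  .#.|.  b2=0 t=0,i=4
  ..#|.  b1=0 t=0,i=9
  ...|.  b0=0 t=0,i=6
  bits 01111000 = 120

120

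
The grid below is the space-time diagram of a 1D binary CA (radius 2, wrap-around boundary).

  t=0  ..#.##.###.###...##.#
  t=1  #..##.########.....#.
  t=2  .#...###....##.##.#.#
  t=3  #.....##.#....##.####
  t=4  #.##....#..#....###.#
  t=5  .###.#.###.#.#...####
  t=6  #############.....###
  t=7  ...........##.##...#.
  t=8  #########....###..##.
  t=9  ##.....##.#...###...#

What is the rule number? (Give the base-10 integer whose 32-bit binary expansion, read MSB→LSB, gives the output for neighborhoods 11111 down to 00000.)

  ##### -> .   bit 31 = 0  t=1,i=8
  ####. -> #   bit 30 = 1  t=1,i=12
  ###.# -> #   bit 29 = 1  t=0,i=9
  ###.. -> #   bit 28 = 1  t=0,i=13
  ##.## -> #   bit 27 = 1  t=0,i=6
  ##.#. -> #   bit 26 = 1  t=0,i=19
  ##..# -> #   bit 25 = 1  t=8,i=16
  ##... -> .   bit 24 = 0  t=0,i=14
  #.### -> #   bit 23 = 1  t=0,i=7
  #.##. -> #   bit 22 = 1  t=0,i=4
  #.#.# -> #   bit 21 = 1  t=2,i=18
  #.#.. -> .   bit 20 = 0  t=0,i=20
  #..## -> .   bit 19 = 0  t=1,i=2
  #..#. -> .   bit 18 = 0  t=0,i=1
  #...# -> .   bit 17 = 0  t=0,i=15
  #.... -> #   bit 16 = 1  t=1,i=15
  .#### -> #   bit 15 = 1  t=1,i=7
  .###. -> #   bit 14 = 1  t=0,i=8
  .##.# -> .   bit 13 = 0  t=0,i=5
  .##.. -> #   bit 12 = 1  t=4,i=3
  .#.## -> #   bit 11 = 1  t=0,i=3
  .#.#. -> #   bit 10 = 1  t=1,i=20
  .#..# -> #   bit 9 = 1  t=0,i=0
  .#... -> .   bit 8 = 0  t=2,i=2
  ..### -> .   bit 7 = 0  t=2,i=5
  ..##. -> .   bit 6 = 0  t=0,i=17
  ..#.# -> .   bit 5 = 0  t=0,i=2
  ..#.. -> #   bit 4 = 1  t=4,i=8
  ...## -> .   bit 3 = 0  t=0,i=16
  ...#. -> #   bit 2 = 1  t=1,i=18
  ....# -> .   bit 1 = 0  t=1,i=17
  ..... -> #   bit 0 = 1  t=1,i=16
  bits 01111110111000011101111000010101 = 2128731669

2128731669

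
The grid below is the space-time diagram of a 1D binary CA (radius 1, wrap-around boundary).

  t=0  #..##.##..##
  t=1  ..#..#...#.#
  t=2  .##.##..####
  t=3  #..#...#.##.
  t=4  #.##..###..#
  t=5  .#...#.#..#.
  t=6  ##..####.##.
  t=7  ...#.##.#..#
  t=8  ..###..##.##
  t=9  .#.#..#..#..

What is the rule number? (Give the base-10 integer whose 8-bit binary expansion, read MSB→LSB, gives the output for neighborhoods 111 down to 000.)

166

  nb ###: next=#  (t=0,i=11, bit7=1)
  nb ##.: next=.  (t=0,i=0, bit6=0)
  nb #.#: next=#  (t=0,i=5, bit5=1)
  nb #..: next=.  (t=0,i=1, bit4=0)
  nb .##: next=.  (t=0,i=3, bit3=0)
  nb .#.: next=#  (t=1,i=2, bit2=1)
  nb ..#: next=#  (t=0,i=2, bit1=1)
  nb ...: next=.  (t=1,i=7, bit0=0)
  bits 10100110 = 166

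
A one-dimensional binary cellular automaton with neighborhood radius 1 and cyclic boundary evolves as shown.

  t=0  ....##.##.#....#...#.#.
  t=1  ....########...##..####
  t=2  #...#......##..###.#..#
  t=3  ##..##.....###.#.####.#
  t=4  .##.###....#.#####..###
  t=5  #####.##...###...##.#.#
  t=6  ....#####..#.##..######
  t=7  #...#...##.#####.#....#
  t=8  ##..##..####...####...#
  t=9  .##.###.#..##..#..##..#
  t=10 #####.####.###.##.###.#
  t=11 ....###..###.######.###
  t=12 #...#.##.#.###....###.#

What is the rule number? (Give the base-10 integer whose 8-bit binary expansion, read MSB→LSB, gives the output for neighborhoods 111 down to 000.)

  [7] ### => .  t=1,i=5
  [6] ##. => #  t=0,i=5
  [5] #.# => #  t=0,i=6
  [4] #.. => #  t=0,i=11
  [3] .## => #  t=0,i=4
  [2] .#. => #  t=0,i=10
  [1] ..# => .  t=0,i=3
  [0] ... => .  t=0,i=0
  bits 01111100 = 124

124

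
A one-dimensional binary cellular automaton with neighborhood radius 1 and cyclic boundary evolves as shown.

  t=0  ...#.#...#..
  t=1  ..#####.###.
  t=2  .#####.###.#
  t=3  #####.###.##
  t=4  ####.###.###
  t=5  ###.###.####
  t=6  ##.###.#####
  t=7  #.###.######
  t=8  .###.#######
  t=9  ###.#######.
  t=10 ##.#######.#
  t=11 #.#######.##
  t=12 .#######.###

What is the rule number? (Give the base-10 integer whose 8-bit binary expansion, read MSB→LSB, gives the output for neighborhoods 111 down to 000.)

  ### -> #   bit 7 = 1  t=1,i=3
  ##. -> .   bit 6 = 0  t=1,i=6
  #.# -> #   bit 5 = 1  t=0,i=4
  #.. -> #   bit 4 = 1  t=0,i=6
  .## -> #   bit 3 = 1  t=1,i=2
  .#. -> #   bit 2 = 1  t=0,i=3
  ..# -> #   bit 1 = 1  t=0,i=2
  ... -> .   bit 0 = 0  t=0,i=0
  bits 10111110 = 190

190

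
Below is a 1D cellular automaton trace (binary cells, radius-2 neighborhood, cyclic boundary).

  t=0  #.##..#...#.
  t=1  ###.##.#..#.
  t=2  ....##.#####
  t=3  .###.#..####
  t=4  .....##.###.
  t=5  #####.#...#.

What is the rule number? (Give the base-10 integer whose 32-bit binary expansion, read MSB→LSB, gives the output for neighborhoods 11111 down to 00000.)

  [31] ##### => #  t=2,i=9
  [30] ####. => #  t=2,i=10
  [29] ###.# => .  t=1,i=2
  [28] ###.. => #  t=2,i=11
  [27] ##.## => .  t=1,i=3
  [26] ##.#. => .  t=1,i=6
  [25] ##..# => #  t=0,i=4
  [24] ##... => .  t=2,i=0
  [23] #.### => .  t=1,i=0
  [22] #.##. => #  t=0,i=2
  [21] #.#.# => #  t=0,i=0
  [20] #.#.. => #  t=1,i=7
  [19] #..## => .  t=3,i=7
  [18] #..#. => #  t=0,i=5
  [17] #...# => .  t=0,i=8
  [16] #.... => #  t=2,i=1
  [15] .#### => #  t=2,i=8
  [14] .###. => .  t=1,i=1
  [13] .##.# => #  t=1,i=5
  [12] .##.. => .  t=0,i=3
  [11] .#.## => #  t=0,i=1
  [10] .#.#. => .  t=0,i=11
  [9] .#..# => #  t=1,i=8
  [8] .#... => #  t=0,i=7
  [7] ..### => #  t=3,i=8
  [6] ..##. => .  t=2,i=4
  [5] ..#.# => #  t=0,i=10
  [4] ..#.. => .  t=0,i=6
  [3] ...## => #  t=2,i=3
  [2] ...#. => .  t=0,i=9
  [1] ....# => #  t=2,i=2
  [0] ..... => #  t=4,i=1
  bits 11010010011101011010101110101011 = 3530927019

3530927019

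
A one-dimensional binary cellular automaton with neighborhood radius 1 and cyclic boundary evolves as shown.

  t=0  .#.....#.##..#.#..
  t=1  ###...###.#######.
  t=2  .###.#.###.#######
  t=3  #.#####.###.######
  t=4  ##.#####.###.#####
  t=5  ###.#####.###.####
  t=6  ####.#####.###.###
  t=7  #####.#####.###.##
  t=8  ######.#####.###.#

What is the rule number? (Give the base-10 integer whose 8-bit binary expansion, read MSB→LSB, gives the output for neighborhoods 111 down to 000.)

  [7] ### => #  t=1,i=1
  [6] ##. => #  t=0,i=10
  [5] #.# => #  t=0,i=8
  [4] #.. => #  t=0,i=2
  [3] .## => .  t=0,i=9
  [2] .#. => #  t=0,i=1
  [1] ..# => #  t=0,i=0
  [0] ... => .  t=0,i=3
  bits 11110110 = 246

246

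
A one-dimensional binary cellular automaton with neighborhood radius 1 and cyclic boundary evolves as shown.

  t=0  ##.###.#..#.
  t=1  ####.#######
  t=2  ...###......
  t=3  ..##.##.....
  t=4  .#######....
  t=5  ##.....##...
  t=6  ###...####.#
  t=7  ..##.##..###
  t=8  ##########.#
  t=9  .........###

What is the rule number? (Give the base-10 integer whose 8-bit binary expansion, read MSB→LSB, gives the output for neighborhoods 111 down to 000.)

126

  [7] ### => .  t=0,i=4
  [6] ##. => #  t=0,i=1
  [5] #.# => #  t=0,i=2
  [4] #.. => #  t=0,i=8
  [3] .## => #  t=0,i=0
  [2] .#. => #  t=0,i=7
  [1] ..# => #  t=0,i=9
  [0] ... => .  t=2,i=0
  bits 01111110 = 126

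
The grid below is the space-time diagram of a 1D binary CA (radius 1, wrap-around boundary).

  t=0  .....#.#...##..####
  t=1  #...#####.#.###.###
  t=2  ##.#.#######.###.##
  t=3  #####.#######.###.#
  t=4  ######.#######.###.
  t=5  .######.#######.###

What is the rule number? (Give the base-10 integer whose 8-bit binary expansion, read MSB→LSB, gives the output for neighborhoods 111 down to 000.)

  [7] ### => #  t=0,i=16
  [6] ##. => #  t=0,i=12
  [5] #.# => #  t=0,i=6
  [4] #.. => #  t=0,i=0
  [3] .## => .  t=0,i=11
  [2] .#. => #  t=0,i=5
  [1] ..# => #  t=0,i=4
  [0] ... => .  t=0,i=1
  bits 11110110 = 246

246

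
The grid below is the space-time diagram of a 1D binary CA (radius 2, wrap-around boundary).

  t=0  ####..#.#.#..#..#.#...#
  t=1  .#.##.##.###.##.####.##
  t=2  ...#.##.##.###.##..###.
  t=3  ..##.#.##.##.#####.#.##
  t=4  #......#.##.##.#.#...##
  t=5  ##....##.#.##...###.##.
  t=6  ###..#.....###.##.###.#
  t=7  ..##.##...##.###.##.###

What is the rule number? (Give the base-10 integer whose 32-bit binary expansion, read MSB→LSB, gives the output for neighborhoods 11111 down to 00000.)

  #####|#  b31=1 t=0,i=1
  ####.|.  b30=0 t=0,i=2
  ###.#|#  b29=1 t=1,i=11
  ###..|#  b28=1 t=0,i=3
  ##.##|#  b27=1 t=1,i=5
  ##.#.|.  b26=0 t=1,i=0
  ##..#|#  b25=1 t=0,i=4
  ##...|#  b24=1 t=2,i=22
  #.###|#  b23=1 t=1,i=9
  #.##.|#  b22=1 t=1,i=3
  #.#.#|.  b21=0 t=0,i=8
  #.#..|#  b20=1 t=0,i=10
  #..##|.  b19=0 t=2,i=18
  #..#.|.  b18=0 t=0,i=5
  #...#|.  b17=0 t=0,i=20
  #....|.  b16=0 t=2,i=0
  .####|.  b15=0 t=0,i=0
  .###.|.  b14=0 t=1,i=10
  .##.#|.  b13=0 t=1,i=4
  .##..|#  b12=1 t=2,i=16
  .#.##|.  b11=0 t=1,i=2
  .#.#.|#  b10=1 t=0,i=7
  .#..#|#  b9=1 t=0,i=11
  .#...|#  b8=1 t=0,i=19
  ..###|#  b7=1 t=0,i=22
  ..##.|.  b6=0 t=3,i=2
  ..#.#|#  b5=1 t=0,i=6
  ..#..|#  b4=1 t=0,i=13
  ...##|#  b3=1 t=0,i=21
  ...#.|#  b2=1 t=2,i=2
  ....#|.  b1=0 t=2,i=1
  .....|.  b0=0 t=4,i=3
  bits 10111011110100000001011110111100 = 3150976956

3150976956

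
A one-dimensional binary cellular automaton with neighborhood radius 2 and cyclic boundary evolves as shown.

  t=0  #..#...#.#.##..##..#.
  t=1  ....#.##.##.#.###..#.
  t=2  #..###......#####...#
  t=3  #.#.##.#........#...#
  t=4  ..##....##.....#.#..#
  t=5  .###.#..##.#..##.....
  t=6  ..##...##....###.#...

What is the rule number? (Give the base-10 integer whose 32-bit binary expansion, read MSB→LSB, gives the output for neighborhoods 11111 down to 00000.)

816404836

  #####|.  b31=0 t=2,i=14
  ####.|.  b30=0 t=2,i=15
  ###.#|#  b29=1 t=5,i=3
  ###..|#  b28=1 t=1,i=16
  ##.##|.  b27=0 t=1,i=8
  ##.#.|.  b26=0 t=1,i=11
  ##..#|.  b25=0 t=0,i=13
  ##...|.  b24=0 t=2,i=6
  #.###|#  b23=1 t=1,i=14
  #.##.|.  b22=0 t=0,i=11
  #.#.#|#  b21=1 t=0,i=9
  #.#..|.  b20=0 t=0,i=0
  #..##|#  b19=1 t=0,i=14
  #..#.|.  b18=0 t=0,i=2
  #...#|.  b17=0 t=0,i=5
  #....|#  b16=1 t=1,i=0
  .####|.  b15=0 t=2,i=13
  .###.|#  b14=1 t=1,i=15
  .##.#|.  b13=0 t=1,i=7
  .##..|#  b12=1 t=0,i=12
  .#.##|#  b11=1 t=0,i=10
  .#.#.|.  b10=0 t=0,i=8
  .#..#|.  b9=0 t=0,i=1
  .#...|#  b8=1 t=0,i=4
  ..###|.  b7=0 t=2,i=3
  ..##.|#  b6=1 t=0,i=15
  ..#.#|#  b5=1 t=0,i=7
  ..#..|.  b4=0 t=0,i=3
  ...##|.  b3=0 t=2,i=11
  ...#.|#  b2=1 t=0,i=6
  ....#|.  b1=0 t=1,i=2
  .....|.  b0=0 t=1,i=1
  bits 00110000101010010101100101100100 = 816404836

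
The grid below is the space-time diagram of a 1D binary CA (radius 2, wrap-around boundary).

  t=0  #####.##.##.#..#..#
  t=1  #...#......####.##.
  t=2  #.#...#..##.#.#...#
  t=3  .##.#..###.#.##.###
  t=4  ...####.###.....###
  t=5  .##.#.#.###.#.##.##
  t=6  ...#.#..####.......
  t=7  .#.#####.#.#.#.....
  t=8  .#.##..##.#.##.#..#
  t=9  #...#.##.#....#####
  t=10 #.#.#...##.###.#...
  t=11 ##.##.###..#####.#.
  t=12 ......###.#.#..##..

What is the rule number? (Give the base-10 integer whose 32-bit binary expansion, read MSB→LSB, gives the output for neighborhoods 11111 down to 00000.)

882890346

  nb #####: next=.  (t=0,i=1, bit31=0)
  nb ####.: next=.  (t=0,i=3, bit30=0)
  nb ###.#: next=#  (t=0,i=4, bit29=1)
  nb ###..: next=#  (t=4,i=10, bit28=1)
  nb ##.##: next=.  (t=0,i=5, bit27=0)
  nb ##.#.: next=#  (t=0,i=11, bit26=1)
  nb ##..#: next=.  (t=8,i=5, bit25=0)
  nb ##...: next=.  (t=4,i=0, bit24=0)
  nb #.###: next=#  (t=3,i=16, bit23=1)
  nb #.##.: next=.  (t=0,i=6, bit22=0)
  nb #.#.#: next=.  (t=2,i=12, bit21=0)
  nb #.#..: next=#  (t=0,i=12, bit20=1)
  nb #..##: next=#  (t=0,i=17, bit19=1)
  nb #..#.: next=#  (t=0,i=14, bit18=1)
  nb #...#: next=#  (t=1,i=2, bit17=1)
  nb #....: next=#  (t=1,i=6, bit16=1)
  nb .####: next=#  (t=0,i=0, bit15=1)
  nb .###.: next=#  (t=3,i=8, bit14=1)
  nb .##.#: next=.  (t=0,i=7, bit13=0)
  nb .##..: next=#  (t=8,i=4, bit12=1)
  nb .#.##: next=.  (t=3,i=12, bit11=0)
  nb .#.#.: next=#  (t=2,i=13, bit10=1)
  nb .#..#: next=#  (t=0,i=13, bit9=1)
  nb .#...: next=.  (t=1,i=1, bit8=0)
  nb ..###: next=.  (t=0,i=18, bit7=0)
  nb ..##.: next=#  (t=2,i=9, bit6=1)
  nb ..#.#: next=#  (t=6,i=3, bit5=1)
  nb ..#..: next=.  (t=0,i=15, bit4=0)
  nb ...##: next=#  (t=1,i=10, bit3=1)
  nb ...#.: next=.  (t=1,i=3, bit2=0)
  nb ....#: next=#  (t=1,i=9, bit1=1)
  nb .....: next=.  (t=1,i=7, bit0=0)
  bits 00110100100111111101011001101010 = 882890346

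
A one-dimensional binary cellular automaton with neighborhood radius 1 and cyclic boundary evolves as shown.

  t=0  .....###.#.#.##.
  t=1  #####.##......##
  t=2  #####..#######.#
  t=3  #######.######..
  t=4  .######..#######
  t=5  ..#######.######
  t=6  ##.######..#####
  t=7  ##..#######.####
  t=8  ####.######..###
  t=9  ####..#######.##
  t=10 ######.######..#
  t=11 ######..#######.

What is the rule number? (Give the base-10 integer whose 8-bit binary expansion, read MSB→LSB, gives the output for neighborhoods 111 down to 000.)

  nb ###: next=#  (t=0,i=6, bit7=1)
  nb ##.: next=#  (t=0,i=7, bit6=1)
  nb #.#: next=.  (t=0,i=8, bit5=0)
  nb #..: next=#  (t=0,i=15, bit4=1)
  nb .##: next=.  (t=0,i=5, bit3=0)
  nb .#.: next=.  (t=0,i=9, bit2=0)
  nb ..#: next=#  (t=0,i=4, bit1=1)
  nb ...: next=#  (t=0,i=0, bit0=1)
  bits 11010011 = 211

211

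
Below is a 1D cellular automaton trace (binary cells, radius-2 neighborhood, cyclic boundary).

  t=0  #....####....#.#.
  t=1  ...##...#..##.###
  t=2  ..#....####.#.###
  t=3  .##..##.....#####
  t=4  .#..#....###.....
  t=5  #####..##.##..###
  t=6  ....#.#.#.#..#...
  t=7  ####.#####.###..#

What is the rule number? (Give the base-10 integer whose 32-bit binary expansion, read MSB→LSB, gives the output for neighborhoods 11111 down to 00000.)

283930143

  [31] ##### => .  t=3,i=14
  [30] ####. => .  t=0,i=7
  [29] ###.# => .  t=2,i=10
  [28] ###.. => #  t=0,i=8
  [27] ##.## => .  t=1,i=13
  [26] ##.#. => .  t=2,i=11
  [25] ##..# => .  t=2,i=0
  [24] ##... => .  t=0,i=9
  [23] #.### => #  t=1,i=14
  [22] #.##. => #  t=3,i=1
  [21] #.#.# => #  t=0,i=15
  [20] #.#.. => .  t=0,i=0
  [19] #..## => #  t=1,i=10
  [18] #..#. => #  t=2,i=1
  [17] #...# => .  t=1,i=1
  [16] #.... => .  t=0,i=2
  [15] .#### => .  t=0,i=6
  [14] .###. => #  t=1,i=15
  [13] .##.# => #  t=1,i=12
  [12] .##.. => .  t=1,i=4
  [11] .#.## => #  t=2,i=13
  [10] .#.#. => #  t=0,i=14
  [9] .#..# => #  t=1,i=9
  [8] .#... => .  t=0,i=1
  [7] ..### => .  t=0,i=5
  [6] ..##. => .  t=1,i=3
  [5] ..#.# => .  t=0,i=13
  [4] ..#.. => #  t=1,i=8
  [3] ...## => #  t=0,i=4
  [2] ...#. => #  t=0,i=12
  [1] ....# => #  t=0,i=3
  [0] ..... => #  t=3,i=9
  bits 00010000111011000110111000011111 = 283930143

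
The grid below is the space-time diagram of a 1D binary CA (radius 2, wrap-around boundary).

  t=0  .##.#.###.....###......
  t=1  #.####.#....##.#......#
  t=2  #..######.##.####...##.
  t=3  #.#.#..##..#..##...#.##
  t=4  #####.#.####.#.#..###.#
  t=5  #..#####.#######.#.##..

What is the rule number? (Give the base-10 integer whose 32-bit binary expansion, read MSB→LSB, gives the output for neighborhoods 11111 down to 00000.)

1715273022

  nb #####: next=.  (t=2,i=5, bit31=0)
  nb ####.: next=#  (t=1,i=4, bit30=1)
  nb ###.#: next=#  (t=1,i=5, bit29=1)
  nb ###..: next=.  (t=0,i=8, bit28=0)
  nb ##.##: next=.  (t=1,i=1, bit27=0)
  nb ##.#.: next=#  (t=0,i=3, bit26=1)
  nb ##..#: next=#  (t=3,i=9, bit25=1)
  nb ##...: next=.  (t=0,i=9, bit24=0)
  nb #.###: next=.  (t=0,i=6, bit23=0)
  nb #.##.: next=.  (t=2,i=10, bit22=0)
  nb #.#.#: next=#  (t=0,i=4, bit21=1)
  nb #.#..: next=#  (t=1,i=7, bit20=1)
  nb #..##: next=#  (t=2,i=2, bit19=1)
  nb #..#.: next=#  (t=3,i=10, bit18=1)
  nb #...#: next=.  (t=2,i=18, bit17=0)
  nb #....: next=.  (t=0,i=10, bit16=0)
  nb .####: next=#  (t=1,i=3, bit15=1)
  nb .###.: next=#  (t=0,i=7, bit14=1)
  nb .##.#: next=#  (t=0,i=2, bit13=1)
  nb .##..: next=#  (t=3,i=8, bit12=1)
  nb .#.##: next=#  (t=0,i=5, bit11=1)
  nb .#.#.: next=#  (t=3,i=3, bit10=1)
  nb .#..#: next=.  (t=2,i=1, bit9=0)
  nb .#...: next=#  (t=1,i=8, bit8=1)
  nb ..###: next=.  (t=0,i=14, bit7=0)
  nb ..##.: next=.  (t=0,i=1, bit6=0)
  nb ..#.#: next=#  (t=3,i=19, bit5=1)
  nb ..#..: next=#  (t=3,i=11, bit4=1)
  nb ...##: next=#  (t=0,i=0, bit3=1)
  nb ...#.: next=#  (t=3,i=18, bit2=1)
  nb ....#: next=#  (t=0,i=12, bit1=1)
  nb .....: next=.  (t=0,i=11, bit0=0)
  bits 01100110001111001111110100111110 = 1715273022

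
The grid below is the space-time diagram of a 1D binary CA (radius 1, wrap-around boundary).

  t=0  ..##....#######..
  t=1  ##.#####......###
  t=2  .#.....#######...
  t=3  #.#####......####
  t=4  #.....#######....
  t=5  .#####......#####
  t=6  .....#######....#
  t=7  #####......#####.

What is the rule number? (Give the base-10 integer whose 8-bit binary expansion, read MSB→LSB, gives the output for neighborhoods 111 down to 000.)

  [7] ### => .  t=0,i=9
  [6] ##. => #  t=0,i=3
  [5] #.# => .  t=1,i=2
  [4] #.. => #  t=0,i=4
  [3] .## => .  t=0,i=2
  [2] .#. => .  t=2,i=1
  [1] ..# => #  t=0,i=1
  [0] ... => #  t=0,i=0
  bits 01010011 = 83

83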